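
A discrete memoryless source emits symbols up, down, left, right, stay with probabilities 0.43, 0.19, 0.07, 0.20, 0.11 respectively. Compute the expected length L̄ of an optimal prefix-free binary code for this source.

Repeatedly combine the two least-probable nodes; the expected code length is the sum of the merged weights.
merge 7/100 + 11/100 → 9/50
merge 9/50 + 19/100 → 37/100
merge 1/5 + 37/100 → 57/100
merge 43/100 + 57/100 → 1
L = 9/50 + 37/100 + 57/100 + 1 = 53/25 = 2.12 bits/symbol.

2.12 bits/symbol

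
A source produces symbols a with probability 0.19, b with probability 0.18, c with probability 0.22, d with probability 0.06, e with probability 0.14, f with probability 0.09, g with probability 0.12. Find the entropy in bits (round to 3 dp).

2.701 bits

H = −Σ pᵢ log₂ pᵢ.
−0.19·log₂(0.19) = 0.4552
−0.18·log₂(0.18) = 0.4453
−0.22·log₂(0.22) = 0.4806
−0.06·log₂(0.06) = 0.2435
−0.14·log₂(0.14) = 0.3971
−0.09·log₂(0.09) = 0.3127
−0.12·log₂(0.12) = 0.3671
Sum ≈ 2.7015 → 2.701 bits.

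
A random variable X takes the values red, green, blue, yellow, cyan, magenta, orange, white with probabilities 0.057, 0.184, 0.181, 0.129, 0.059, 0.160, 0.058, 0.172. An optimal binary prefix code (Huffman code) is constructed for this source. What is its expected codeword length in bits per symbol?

Repeatedly combine the two least-probable nodes; the expected code length is the sum of the merged weights.
merge 57/1000 + 29/500 → 23/200
merge 59/1000 + 23/200 → 87/500
merge 129/1000 + 4/25 → 289/1000
merge 43/250 + 87/500 → 173/500
merge 181/1000 + 23/125 → 73/200
merge 289/1000 + 173/500 → 127/200
merge 73/200 + 127/200 → 1
L = 23/200 + 87/500 + 289/1000 + 173/500 + 73/200 + 127/200 + 1 = 731/250 = 2.924 bits/symbol.

2.924 bits/symbol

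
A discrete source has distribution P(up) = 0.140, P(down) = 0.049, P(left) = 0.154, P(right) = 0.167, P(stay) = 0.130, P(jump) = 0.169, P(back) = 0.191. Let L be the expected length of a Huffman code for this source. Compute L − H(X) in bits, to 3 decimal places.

0.080 bits

Entropy H = −Σ p log₂ p ≈ 2.7295 bits.
Huffman merges: 49/1000+13/100→179/1000; 7/50+77/500→147/500; 167/1000+169/1000→42/125; 179/1000+191/1000→37/100; 147/500+42/125→63/100; 37/100+63/100→1. L = 2809/1000 ≈ 2.8090.
L − H = 2.8090 − 2.7295 = 0.080 bits.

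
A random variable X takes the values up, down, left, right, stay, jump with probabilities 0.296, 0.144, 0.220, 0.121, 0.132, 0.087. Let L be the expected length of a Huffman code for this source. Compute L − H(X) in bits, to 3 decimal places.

Entropy H = −Σ p log₂ p ≈ 2.4638 bits.
Huffman merges: 87/1000+121/1000→26/125; 33/250+18/125→69/250; 26/125+11/50→107/250; 69/250+37/125→143/250; 107/250+143/250→1. L = 621/250 ≈ 2.4840.
L − H = 2.4840 − 2.4638 = 0.020 bits.

0.020 bits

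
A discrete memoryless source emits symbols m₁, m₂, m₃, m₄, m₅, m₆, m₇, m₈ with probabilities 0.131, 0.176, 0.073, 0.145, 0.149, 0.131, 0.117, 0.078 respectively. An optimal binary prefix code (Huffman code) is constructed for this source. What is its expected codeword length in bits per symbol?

Repeatedly combine the two least-probable nodes; the expected code length is the sum of the merged weights.
merge 73/1000 + 39/500 → 151/1000
merge 117/1000 + 131/1000 → 31/125
merge 131/1000 + 29/200 → 69/250
merge 149/1000 + 151/1000 → 3/10
merge 22/125 + 31/125 → 53/125
merge 69/250 + 3/10 → 72/125
merge 53/125 + 72/125 → 1
L = 151/1000 + 31/125 + 69/250 + 3/10 + 53/125 + 72/125 + 1 = 119/40 = 2.975 bits/symbol.

2.975 bits/symbol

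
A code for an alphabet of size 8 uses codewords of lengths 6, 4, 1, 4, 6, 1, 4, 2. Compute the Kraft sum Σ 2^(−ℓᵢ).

1.46875

With common denominator 2^6 = 64: Σ 2^(−ℓᵢ) = 1/64 + 4/64 + 32/64 + 4/64 + 1/64 + 32/64 + 4/64 + 16/64 = 94/64 = 1.46875.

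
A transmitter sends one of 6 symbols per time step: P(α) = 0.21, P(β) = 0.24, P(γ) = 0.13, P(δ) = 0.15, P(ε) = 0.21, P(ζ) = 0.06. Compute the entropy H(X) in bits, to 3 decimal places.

H = −Σ pᵢ log₂ pᵢ.
−0.21·log₂(0.21) = 0.4728
−0.24·log₂(0.24) = 0.4941
−0.13·log₂(0.13) = 0.3826
−0.15·log₂(0.15) = 0.4105
−0.21·log₂(0.21) = 0.4728
−0.06·log₂(0.06) = 0.2435
Sum ≈ 2.4765 → 2.477 bits.

2.477 bits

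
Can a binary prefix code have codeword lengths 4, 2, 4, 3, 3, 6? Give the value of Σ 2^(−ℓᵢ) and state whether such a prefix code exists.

0.640625; yes

With common denominator 2^6 = 64: Σ 2^(−ℓᵢ) = 4/64 + 16/64 + 4/64 + 8/64 + 8/64 + 1/64 = 41/64 = 0.640625.
Kraft's inequality requires Σ ≤ 1; here Σ = 0.640625 ≤ 1, so such a prefix code exists.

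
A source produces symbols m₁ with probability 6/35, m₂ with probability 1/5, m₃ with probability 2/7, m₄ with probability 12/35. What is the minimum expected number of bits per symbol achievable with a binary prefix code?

2 bits/symbol

Repeatedly combine the two least-probable nodes; the expected code length is the sum of the merged weights.
merge 6/35 + 1/5 → 13/35
merge 2/7 + 12/35 → 22/35
merge 13/35 + 22/35 → 1
L = 13/35 + 22/35 + 1 = 2 bits/symbol.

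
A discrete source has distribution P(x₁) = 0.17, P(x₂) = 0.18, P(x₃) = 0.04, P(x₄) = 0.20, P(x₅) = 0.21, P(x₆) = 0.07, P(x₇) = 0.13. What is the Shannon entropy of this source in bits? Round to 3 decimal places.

2.654 bits

H = −Σ pᵢ log₂ pᵢ.
−0.17·log₂(0.17) = 0.4346
−0.18·log₂(0.18) = 0.4453
−0.04·log₂(0.04) = 0.1858
−0.20·log₂(0.20) = 0.4644
−0.21·log₂(0.21) = 0.4728
−0.07·log₂(0.07) = 0.2686
−0.13·log₂(0.13) = 0.3826
Sum ≈ 2.6541 → 2.654 bits.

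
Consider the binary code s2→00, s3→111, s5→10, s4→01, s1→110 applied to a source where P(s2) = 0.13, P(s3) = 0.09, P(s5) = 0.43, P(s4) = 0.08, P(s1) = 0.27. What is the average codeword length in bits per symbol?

L̄ = Σ pᵢ·ℓᵢ = 0.13·2 + 0.09·3 + 0.43·2 + 0.08·2 + 0.27·3 = 2.36 bits/symbol.

2.36 bits/symbol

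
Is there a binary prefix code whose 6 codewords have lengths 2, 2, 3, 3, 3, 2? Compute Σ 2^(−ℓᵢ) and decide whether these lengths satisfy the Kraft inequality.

With common denominator 2^3 = 8: Σ 2^(−ℓᵢ) = 2/8 + 2/8 + 1/8 + 1/8 + 1/8 + 2/8 = 9/8 = 1.125.
Kraft's inequality requires Σ ≤ 1; here Σ = 1.125 > 1, so no such prefix code exists.

1.125; no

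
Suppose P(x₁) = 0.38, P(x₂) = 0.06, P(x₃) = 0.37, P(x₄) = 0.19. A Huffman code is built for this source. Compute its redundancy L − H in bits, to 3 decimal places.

0.110 bits

Entropy H = −Σ p log₂ p ≈ 1.7599 bits.
Huffman merges: 3/50+19/100→1/4; 1/4+37/100→31/50; 19/50+31/50→1. L = 187/100 ≈ 1.8700.
L − H = 1.8700 − 1.7599 = 0.110 bits.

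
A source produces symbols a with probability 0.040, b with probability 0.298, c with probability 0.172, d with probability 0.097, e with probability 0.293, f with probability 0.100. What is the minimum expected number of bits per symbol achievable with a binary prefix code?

Repeatedly combine the two least-probable nodes; the expected code length is the sum of the merged weights.
merge 1/25 + 97/1000 → 137/1000
merge 1/10 + 137/1000 → 237/1000
merge 43/250 + 237/1000 → 409/1000
merge 293/1000 + 149/500 → 591/1000
merge 409/1000 + 591/1000 → 1
L = 137/1000 + 237/1000 + 409/1000 + 591/1000 + 1 = 1187/500 = 2.374 bits/symbol.

2.374 bits/symbol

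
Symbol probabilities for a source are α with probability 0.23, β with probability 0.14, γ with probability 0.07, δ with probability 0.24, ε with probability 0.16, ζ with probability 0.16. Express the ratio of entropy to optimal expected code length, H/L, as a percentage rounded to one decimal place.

98.6%

Entropy H = −Σ p log₂ p ≈ 2.4935 bits.
Huffman merges: 7/100+7/50→21/100; 4/25+4/25→8/25; 21/100+23/100→11/25; 6/25+8/25→14/25; 11/25+14/25→1. L = 253/100 ≈ 2.5300.
Efficiency = H/L = 2.4935/2.5300 = 98.6%.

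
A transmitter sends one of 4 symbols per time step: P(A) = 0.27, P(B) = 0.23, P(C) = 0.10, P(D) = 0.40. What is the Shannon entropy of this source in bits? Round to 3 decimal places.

H = −Σ pᵢ log₂ pᵢ.
−0.27·log₂(0.27) = 0.5100
−0.23·log₂(0.23) = 0.4877
−0.10·log₂(0.10) = 0.3322
−0.40·log₂(0.40) = 0.5288
Sum ≈ 1.8587 → 1.859 bits.

1.859 bits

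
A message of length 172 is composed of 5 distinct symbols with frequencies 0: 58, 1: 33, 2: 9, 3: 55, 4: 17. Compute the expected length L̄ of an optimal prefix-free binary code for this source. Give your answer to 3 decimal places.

Probabilities are the counts divided by 172.
Repeatedly combine the two least-probable nodes; the expected code length is the sum of the merged weights.
merge 9/172 + 17/172 → 13/86
merge 13/86 + 33/172 → 59/172
merge 55/172 + 29/86 → 113/172
merge 59/172 + 113/172 → 1
L = 13/86 + 59/172 + 113/172 + 1 = 185/86 ≈ 2.151 bits/symbol.

2.151 bits/symbol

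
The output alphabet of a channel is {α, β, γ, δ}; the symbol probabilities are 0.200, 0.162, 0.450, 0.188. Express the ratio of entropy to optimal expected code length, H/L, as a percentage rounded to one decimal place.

98.0%

Entropy H = −Σ p log₂ p ≈ 1.8615 bits.
Huffman merges: 81/500+47/250→7/20; 1/5+7/20→11/20; 9/20+11/20→1. L = 19/10 ≈ 1.9000.
Efficiency = H/L = 1.8615/1.9000 = 98.0%.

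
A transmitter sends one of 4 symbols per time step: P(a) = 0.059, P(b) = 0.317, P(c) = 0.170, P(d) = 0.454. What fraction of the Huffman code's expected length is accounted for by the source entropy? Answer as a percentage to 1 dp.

Entropy H = −Σ p log₂ p ≈ 1.7181 bits.
Huffman merges: 59/1000+17/100→229/1000; 229/1000+317/1000→273/500; 227/500+273/500→1. L = 71/40 ≈ 1.7750.
Efficiency = H/L = 1.7181/1.7750 = 96.8%.

96.8%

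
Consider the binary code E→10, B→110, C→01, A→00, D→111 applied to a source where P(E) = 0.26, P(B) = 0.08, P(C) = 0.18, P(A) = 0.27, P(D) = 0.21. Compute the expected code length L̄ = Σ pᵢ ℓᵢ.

L̄ = Σ pᵢ·ℓᵢ = 0.26·2 + 0.08·3 + 0.18·2 + 0.27·2 + 0.21·3 = 2.29 bits/symbol.

2.29 bits/symbol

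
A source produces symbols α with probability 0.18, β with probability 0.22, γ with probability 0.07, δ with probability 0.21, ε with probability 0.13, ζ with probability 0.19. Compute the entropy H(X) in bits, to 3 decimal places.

H = −Σ pᵢ log₂ pᵢ.
−0.18·log₂(0.18) = 0.4453
−0.22·log₂(0.22) = 0.4806
−0.07·log₂(0.07) = 0.2686
−0.21·log₂(0.21) = 0.4728
−0.13·log₂(0.13) = 0.3826
−0.19·log₂(0.19) = 0.4552
Sum ≈ 2.5051 → 2.505 bits.

2.505 bits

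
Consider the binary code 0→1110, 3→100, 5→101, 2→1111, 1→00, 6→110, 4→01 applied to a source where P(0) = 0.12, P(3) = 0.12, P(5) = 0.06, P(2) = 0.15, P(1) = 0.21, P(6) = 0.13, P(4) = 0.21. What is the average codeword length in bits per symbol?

2.85 bits/symbol

L̄ = Σ pᵢ·ℓᵢ = 0.12·4 + 0.12·3 + 0.06·3 + 0.15·4 + 0.21·2 + 0.13·3 + 0.21·2 = 2.85 bits/symbol.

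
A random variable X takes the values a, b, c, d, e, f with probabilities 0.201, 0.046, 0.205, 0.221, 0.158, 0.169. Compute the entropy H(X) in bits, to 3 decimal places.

2.474 bits

H = −Σ pᵢ log₂ pᵢ.
−0.201·log₂(0.201) = 0.4653
−0.046·log₂(0.046) = 0.2043
−0.205·log₂(0.205) = 0.4687
−0.221·log₂(0.221) = 0.4813
−0.158·log₂(0.158) = 0.4206
−0.169·log₂(0.169) = 0.4335
Sum ≈ 2.4737 → 2.474 bits.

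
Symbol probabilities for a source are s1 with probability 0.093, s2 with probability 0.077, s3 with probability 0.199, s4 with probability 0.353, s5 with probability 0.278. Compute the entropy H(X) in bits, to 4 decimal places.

H = −Σ pᵢ log₂ pᵢ.
−0.093·log₂(0.093) = 0.3187
−0.077·log₂(0.077) = 0.2848
−0.199·log₂(0.199) = 0.4635
−0.353·log₂(0.353) = 0.5303
−0.278·log₂(0.278) = 0.5134
Sum ≈ 2.1107 → 2.1107 bits.

2.1107 bits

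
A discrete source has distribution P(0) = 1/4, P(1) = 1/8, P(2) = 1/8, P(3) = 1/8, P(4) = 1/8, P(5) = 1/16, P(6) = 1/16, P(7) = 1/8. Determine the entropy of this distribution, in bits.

Each probability is a power of 1/2, so log₂(1/p) is an integer.
H = Σ p·log₂(1/p) = 1/4·2 + 1/8·3 + 1/8·3 + 1/8·3 + 1/8·3 + 1/16·4 + 1/16·4 + 1/8·3 = 2.875 bits.

2.875 bits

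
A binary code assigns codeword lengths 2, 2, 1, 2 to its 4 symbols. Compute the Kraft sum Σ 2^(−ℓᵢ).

With common denominator 2^2 = 4: Σ 2^(−ℓᵢ) = 1/4 + 1/4 + 2/4 + 1/4 = 5/4 = 1.25.

1.25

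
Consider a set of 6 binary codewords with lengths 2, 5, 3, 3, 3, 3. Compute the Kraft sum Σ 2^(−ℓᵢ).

0.78125

With common denominator 2^5 = 32: Σ 2^(−ℓᵢ) = 8/32 + 1/32 + 4/32 + 4/32 + 4/32 + 4/32 = 25/32 = 0.78125.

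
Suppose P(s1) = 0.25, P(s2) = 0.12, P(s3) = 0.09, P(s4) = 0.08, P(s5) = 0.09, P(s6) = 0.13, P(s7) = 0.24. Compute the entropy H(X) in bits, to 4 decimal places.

H = −Σ pᵢ log₂ pᵢ.
−0.25·log₂(0.25) = 0.5000
−0.12·log₂(0.12) = 0.3671
−0.09·log₂(0.09) = 0.3127
−0.08·log₂(0.08) = 0.2915
−0.09·log₂(0.09) = 0.3127
−0.13·log₂(0.13) = 0.3826
−0.24·log₂(0.24) = 0.4941
Sum ≈ 2.6607 → 2.6607 bits.

2.6607 bits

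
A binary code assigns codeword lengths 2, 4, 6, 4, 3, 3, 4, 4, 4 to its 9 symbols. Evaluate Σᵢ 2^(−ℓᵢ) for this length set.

With common denominator 2^6 = 64: Σ 2^(−ℓᵢ) = 16/64 + 4/64 + 1/64 + 4/64 + 8/64 + 8/64 + 4/64 + 4/64 + 4/64 = 53/64 = 0.828125.

0.828125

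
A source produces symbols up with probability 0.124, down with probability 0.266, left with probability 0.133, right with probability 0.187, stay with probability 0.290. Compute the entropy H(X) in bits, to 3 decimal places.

H = −Σ pᵢ log₂ pᵢ.
−0.124·log₂(0.124) = 0.3734
−0.266·log₂(0.266) = 0.5082
−0.133·log₂(0.133) = 0.3871
−0.187·log₂(0.187) = 0.4523
−0.290·log₂(0.290) = 0.5179
Sum ≈ 2.2390 → 2.239 bits.

2.239 bits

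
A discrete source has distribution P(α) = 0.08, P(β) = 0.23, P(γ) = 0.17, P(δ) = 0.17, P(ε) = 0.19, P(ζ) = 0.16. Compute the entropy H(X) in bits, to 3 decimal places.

2.527 bits

H = −Σ pᵢ log₂ pᵢ.
−0.08·log₂(0.08) = 0.2915
−0.23·log₂(0.23) = 0.4877
−0.17·log₂(0.17) = 0.4346
−0.17·log₂(0.17) = 0.4346
−0.19·log₂(0.19) = 0.4552
−0.16·log₂(0.16) = 0.4230
Sum ≈ 2.5266 → 2.527 bits.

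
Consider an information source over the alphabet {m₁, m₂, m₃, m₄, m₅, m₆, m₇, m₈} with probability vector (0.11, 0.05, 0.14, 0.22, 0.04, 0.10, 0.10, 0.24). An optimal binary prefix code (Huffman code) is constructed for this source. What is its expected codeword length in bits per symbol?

2.82 bits/symbol

Repeatedly combine the two least-probable nodes; the expected code length is the sum of the merged weights.
merge 1/25 + 1/20 → 9/100
merge 9/100 + 1/10 → 19/100
merge 1/10 + 11/100 → 21/100
merge 7/50 + 19/100 → 33/100
merge 21/100 + 11/50 → 43/100
merge 6/25 + 33/100 → 57/100
merge 43/100 + 57/100 → 1
L = 9/100 + 19/100 + 21/100 + 33/100 + 43/100 + 57/100 + 1 = 141/50 = 2.82 bits/symbol.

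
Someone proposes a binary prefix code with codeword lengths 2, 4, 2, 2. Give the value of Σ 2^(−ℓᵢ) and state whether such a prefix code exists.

0.8125; yes

With common denominator 2^4 = 16: Σ 2^(−ℓᵢ) = 4/16 + 1/16 + 4/16 + 4/16 = 13/16 = 0.8125.
Kraft's inequality requires Σ ≤ 1; here Σ = 0.8125 ≤ 1, so such a prefix code exists.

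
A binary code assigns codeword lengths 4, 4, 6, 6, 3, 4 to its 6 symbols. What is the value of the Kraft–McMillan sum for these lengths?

0.34375

With common denominator 2^6 = 64: Σ 2^(−ℓᵢ) = 4/64 + 4/64 + 1/64 + 1/64 + 8/64 + 4/64 = 22/64 = 0.34375.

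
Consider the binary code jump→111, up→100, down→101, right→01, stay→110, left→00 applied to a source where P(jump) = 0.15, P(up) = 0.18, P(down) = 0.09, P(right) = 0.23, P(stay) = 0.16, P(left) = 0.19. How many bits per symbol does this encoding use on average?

L̄ = Σ pᵢ·ℓᵢ = 0.15·3 + 0.18·3 + 0.09·3 + 0.23·2 + 0.16·3 + 0.19·2 = 2.58 bits/symbol.

2.58 bits/symbol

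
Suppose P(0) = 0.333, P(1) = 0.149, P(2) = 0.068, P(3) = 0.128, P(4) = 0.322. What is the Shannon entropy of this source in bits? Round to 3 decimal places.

H = −Σ pᵢ log₂ pᵢ.
−0.333·log₂(0.333) = 0.5283
−0.149·log₂(0.149) = 0.4092
−0.068·log₂(0.068) = 0.2637
−0.128·log₂(0.128) = 0.3796
−0.322·log₂(0.322) = 0.5264
Sum ≈ 2.1073 → 2.107 bits.

2.107 bits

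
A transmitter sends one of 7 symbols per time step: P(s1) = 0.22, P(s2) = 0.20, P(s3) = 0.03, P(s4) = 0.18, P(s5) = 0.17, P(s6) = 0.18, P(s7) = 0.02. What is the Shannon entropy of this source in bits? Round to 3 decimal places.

2.535 bits

H = −Σ pᵢ log₂ pᵢ.
−0.22·log₂(0.22) = 0.4806
−0.20·log₂(0.20) = 0.4644
−0.03·log₂(0.03) = 0.1518
−0.18·log₂(0.18) = 0.4453
−0.17·log₂(0.17) = 0.4346
−0.18·log₂(0.18) = 0.4453
−0.02·log₂(0.02) = 0.1129
Sum ≈ 2.5348 → 2.535 bits.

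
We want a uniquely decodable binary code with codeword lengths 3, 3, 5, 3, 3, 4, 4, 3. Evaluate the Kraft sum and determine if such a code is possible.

With common denominator 2^5 = 32: Σ 2^(−ℓᵢ) = 4/32 + 4/32 + 1/32 + 4/32 + 4/32 + 2/32 + 2/32 + 4/32 = 25/32 = 0.78125.
Kraft's inequality requires Σ ≤ 1; here Σ = 0.78125 ≤ 1, so such a prefix code exists.

0.78125; yes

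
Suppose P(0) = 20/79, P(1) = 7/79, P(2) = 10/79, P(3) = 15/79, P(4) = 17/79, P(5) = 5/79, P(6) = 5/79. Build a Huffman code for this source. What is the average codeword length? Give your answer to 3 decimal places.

Repeatedly combine the two least-probable nodes; the expected code length is the sum of the merged weights.
merge 5/79 + 5/79 → 10/79
merge 7/79 + 10/79 → 17/79
merge 10/79 + 15/79 → 25/79
merge 17/79 + 17/79 → 34/79
merge 20/79 + 25/79 → 45/79
merge 34/79 + 45/79 → 1
L = 10/79 + 17/79 + 25/79 + 34/79 + 45/79 + 1 = 210/79 ≈ 2.658 bits/symbol.

2.658 bits/symbol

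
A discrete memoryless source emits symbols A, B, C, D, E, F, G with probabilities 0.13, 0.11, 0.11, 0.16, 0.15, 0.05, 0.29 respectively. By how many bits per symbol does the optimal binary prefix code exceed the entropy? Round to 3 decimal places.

Entropy H = −Σ p log₂ p ≈ 2.6508 bits.
Huffman merges: 1/20+11/100→4/25; 11/100+13/100→6/25; 3/20+4/25→31/100; 4/25+6/25→2/5; 29/100+31/100→3/5; 2/5+3/5→1. L = 271/100 ≈ 2.7100.
L − H = 2.7100 − 2.6508 = 0.059 bits.

0.059 bits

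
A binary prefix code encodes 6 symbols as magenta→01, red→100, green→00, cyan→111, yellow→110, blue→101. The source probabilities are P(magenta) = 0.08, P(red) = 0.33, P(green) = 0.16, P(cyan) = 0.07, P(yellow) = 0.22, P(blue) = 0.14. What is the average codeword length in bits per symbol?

L̄ = Σ pᵢ·ℓᵢ = 0.08·2 + 0.33·3 + 0.16·2 + 0.07·3 + 0.22·3 + 0.14·3 = 2.76 bits/symbol.

2.76 bits/symbol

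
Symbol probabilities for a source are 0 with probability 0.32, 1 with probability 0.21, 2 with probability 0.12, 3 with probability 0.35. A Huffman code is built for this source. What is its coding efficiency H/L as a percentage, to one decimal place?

Entropy H = −Σ p log₂ p ≈ 1.8960 bits.
Huffman merges: 3/25+21/100→33/100; 8/25+33/100→13/20; 7/20+13/20→1. L = 99/50 ≈ 1.9800.
Efficiency = H/L = 1.8960/1.9800 = 95.8%.

95.8%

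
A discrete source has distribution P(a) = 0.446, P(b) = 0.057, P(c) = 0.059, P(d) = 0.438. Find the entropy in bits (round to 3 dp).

1.518 bits

H = −Σ pᵢ log₂ pᵢ.
−0.446·log₂(0.446) = 0.5195
−0.057·log₂(0.057) = 0.2356
−0.059·log₂(0.059) = 0.2409
−0.438·log₂(0.438) = 0.5217
Sum ≈ 1.5177 → 1.518 bits.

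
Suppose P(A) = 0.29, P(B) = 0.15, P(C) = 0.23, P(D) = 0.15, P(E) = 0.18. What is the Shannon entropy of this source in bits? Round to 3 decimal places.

H = −Σ pᵢ log₂ pᵢ.
−0.29·log₂(0.29) = 0.5179
−0.15·log₂(0.15) = 0.4105
−0.23·log₂(0.23) = 0.4877
−0.15·log₂(0.15) = 0.4105
−0.18·log₂(0.18) = 0.4453
Sum ≈ 2.2720 → 2.272 bits.

2.272 bits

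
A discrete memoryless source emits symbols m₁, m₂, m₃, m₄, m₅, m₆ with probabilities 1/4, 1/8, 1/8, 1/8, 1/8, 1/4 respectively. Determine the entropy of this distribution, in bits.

Each probability is a power of 1/2, so log₂(1/p) is an integer.
H = Σ p·log₂(1/p) = 1/4·2 + 1/8·3 + 1/8·3 + 1/8·3 + 1/8·3 + 1/4·2 = 2.5 bits.

2.5 bits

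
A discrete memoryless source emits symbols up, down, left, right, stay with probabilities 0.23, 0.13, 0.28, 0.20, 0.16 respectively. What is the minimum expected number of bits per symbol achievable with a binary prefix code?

2.29 bits/symbol

Repeatedly combine the two least-probable nodes; the expected code length is the sum of the merged weights.
merge 13/100 + 4/25 → 29/100
merge 1/5 + 23/100 → 43/100
merge 7/25 + 29/100 → 57/100
merge 43/100 + 57/100 → 1
L = 29/100 + 43/100 + 57/100 + 1 = 229/100 = 2.29 bits/symbol.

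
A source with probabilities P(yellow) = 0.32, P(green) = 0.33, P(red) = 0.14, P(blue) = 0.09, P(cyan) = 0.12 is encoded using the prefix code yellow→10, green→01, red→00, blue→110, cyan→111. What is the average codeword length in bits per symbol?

2.21 bits/symbol

L̄ = Σ pᵢ·ℓᵢ = 0.32·2 + 0.33·2 + 0.14·2 + 0.09·3 + 0.12·3 = 2.21 bits/symbol.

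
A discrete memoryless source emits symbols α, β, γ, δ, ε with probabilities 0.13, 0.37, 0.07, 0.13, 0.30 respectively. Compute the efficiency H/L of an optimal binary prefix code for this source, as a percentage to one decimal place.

96.6%

Entropy H = −Σ p log₂ p ≈ 2.0857 bits.
Huffman merges: 7/100+13/100→1/5; 13/100+1/5→33/100; 3/10+33/100→63/100; 37/100+63/100→1. L = 54/25 ≈ 2.1600.
Efficiency = H/L = 2.0857/2.1600 = 96.6%.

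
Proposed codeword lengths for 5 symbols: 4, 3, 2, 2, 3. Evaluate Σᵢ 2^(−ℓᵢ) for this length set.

0.8125

With common denominator 2^4 = 16: Σ 2^(−ℓᵢ) = 1/16 + 2/16 + 4/16 + 4/16 + 2/16 = 13/16 = 0.8125.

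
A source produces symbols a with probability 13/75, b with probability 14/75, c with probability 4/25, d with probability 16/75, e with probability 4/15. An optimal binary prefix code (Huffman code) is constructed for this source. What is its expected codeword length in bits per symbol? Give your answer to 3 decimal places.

2.333 bits/symbol

Repeatedly combine the two least-probable nodes; the expected code length is the sum of the merged weights.
merge 4/25 + 13/75 → 1/3
merge 14/75 + 16/75 → 2/5
merge 4/15 + 1/3 → 3/5
merge 2/5 + 3/5 → 1
L = 1/3 + 2/5 + 3/5 + 1 = 7/3 ≈ 2.333 bits/symbol.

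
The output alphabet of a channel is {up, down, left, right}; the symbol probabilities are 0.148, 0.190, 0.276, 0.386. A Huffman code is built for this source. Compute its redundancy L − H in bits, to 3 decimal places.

Entropy H = −Σ p log₂ p ≈ 1.9059 bits.
Huffman merges: 37/250+19/100→169/500; 69/250+169/500→307/500; 193/500+307/500→1. L = 244/125 ≈ 1.9520.
L − H = 1.9520 − 1.9059 = 0.046 bits.

0.046 bits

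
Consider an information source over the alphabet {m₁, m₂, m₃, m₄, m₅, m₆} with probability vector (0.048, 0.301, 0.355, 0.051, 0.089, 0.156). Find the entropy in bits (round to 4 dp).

H = −Σ pᵢ log₂ pᵢ.
−0.048·log₂(0.048) = 0.2103
−0.301·log₂(0.301) = 0.5214
−0.355·log₂(0.355) = 0.5304
−0.051·log₂(0.051) = 0.2190
−0.089·log₂(0.089) = 0.3106
−0.156·log₂(0.156) = 0.4181
Sum ≈ 2.2098 → 2.2098 bits.

2.2098 bits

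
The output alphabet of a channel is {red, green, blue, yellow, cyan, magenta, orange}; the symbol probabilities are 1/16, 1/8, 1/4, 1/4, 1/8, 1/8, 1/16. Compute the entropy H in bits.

2.625 bits

Each probability is a power of 1/2, so log₂(1/p) is an integer.
H = Σ p·log₂(1/p) = 1/16·4 + 1/8·3 + 1/4·2 + 1/4·2 + 1/8·3 + 1/8·3 + 1/16·4 = 2.625 bits.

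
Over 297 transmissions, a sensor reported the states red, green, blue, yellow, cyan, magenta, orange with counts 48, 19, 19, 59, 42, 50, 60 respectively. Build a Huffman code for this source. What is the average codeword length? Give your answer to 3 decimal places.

Probabilities are the counts divided by 297.
Repeatedly combine the two least-probable nodes; the expected code length is the sum of the merged weights.
merge 19/297 + 19/297 → 38/297
merge 38/297 + 14/99 → 80/297
merge 16/99 + 50/297 → 98/297
merge 59/297 + 20/99 → 119/297
merge 80/297 + 98/297 → 178/297
merge 119/297 + 178/297 → 1
L = 38/297 + 80/297 + 98/297 + 119/297 + 178/297 + 1 = 30/11 ≈ 2.727 bits/symbol.

2.727 bits/symbol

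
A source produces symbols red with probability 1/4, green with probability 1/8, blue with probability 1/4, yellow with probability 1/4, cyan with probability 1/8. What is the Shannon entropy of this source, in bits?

Each probability is a power of 1/2, so log₂(1/p) is an integer.
H = Σ p·log₂(1/p) = 1/4·2 + 1/8·3 + 1/4·2 + 1/4·2 + 1/8·3 = 2.25 bits.

2.25 bits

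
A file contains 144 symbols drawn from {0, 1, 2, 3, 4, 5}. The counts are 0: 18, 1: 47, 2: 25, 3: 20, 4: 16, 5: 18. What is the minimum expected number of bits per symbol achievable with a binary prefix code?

Probabilities are the counts divided by 144.
Repeatedly combine the two least-probable nodes; the expected code length is the sum of the merged weights.
merge 1/9 + 1/8 → 17/72
merge 1/8 + 5/36 → 19/72
merge 25/144 + 17/72 → 59/144
merge 19/72 + 47/144 → 85/144
merge 59/144 + 85/144 → 1
L = 17/72 + 19/72 + 59/144 + 85/144 + 1 = 5/2 = 2.5 bits/symbol.

2.5 bits/symbol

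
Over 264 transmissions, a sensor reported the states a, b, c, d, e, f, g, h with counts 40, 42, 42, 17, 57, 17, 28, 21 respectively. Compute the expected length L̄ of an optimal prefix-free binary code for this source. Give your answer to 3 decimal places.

Probabilities are the counts divided by 264.
Repeatedly combine the two least-probable nodes; the expected code length is the sum of the merged weights.
merge 17/264 + 17/264 → 17/132
merge 7/88 + 7/66 → 49/264
merge 17/132 + 5/33 → 37/132
merge 7/44 + 7/44 → 7/22
merge 49/264 + 19/88 → 53/132
merge 37/132 + 7/22 → 79/132
merge 53/132 + 79/132 → 1
L = 17/132 + 49/264 + 37/132 + 7/22 + 53/132 + 79/132 + 1 = 769/264 ≈ 2.913 bits/symbol.

2.913 bits/symbol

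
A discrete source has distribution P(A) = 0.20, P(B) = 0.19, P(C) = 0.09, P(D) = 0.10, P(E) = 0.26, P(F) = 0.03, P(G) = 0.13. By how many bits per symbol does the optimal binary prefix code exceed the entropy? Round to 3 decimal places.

0.056 bits

Entropy H = −Σ p log₂ p ≈ 2.6042 bits.
Huffman merges: 3/100+9/100→3/25; 1/10+3/25→11/50; 13/100+19/100→8/25; 1/5+11/50→21/50; 13/50+8/25→29/50; 21/50+29/50→1. L = 133/50 ≈ 2.6600.
L − H = 2.6600 − 2.6042 = 0.056 bits.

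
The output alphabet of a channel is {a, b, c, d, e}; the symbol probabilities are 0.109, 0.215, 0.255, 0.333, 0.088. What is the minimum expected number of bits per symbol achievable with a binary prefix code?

Repeatedly combine the two least-probable nodes; the expected code length is the sum of the merged weights.
merge 11/125 + 109/1000 → 197/1000
merge 197/1000 + 43/200 → 103/250
merge 51/200 + 333/1000 → 147/250
merge 103/250 + 147/250 → 1
L = 197/1000 + 103/250 + 147/250 + 1 = 2197/1000 = 2.197 bits/symbol.

2.197 bits/symbol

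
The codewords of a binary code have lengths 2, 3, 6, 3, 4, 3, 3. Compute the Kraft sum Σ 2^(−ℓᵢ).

0.828125

With common denominator 2^6 = 64: Σ 2^(−ℓᵢ) = 16/64 + 8/64 + 1/64 + 8/64 + 4/64 + 8/64 + 8/64 = 53/64 = 0.828125.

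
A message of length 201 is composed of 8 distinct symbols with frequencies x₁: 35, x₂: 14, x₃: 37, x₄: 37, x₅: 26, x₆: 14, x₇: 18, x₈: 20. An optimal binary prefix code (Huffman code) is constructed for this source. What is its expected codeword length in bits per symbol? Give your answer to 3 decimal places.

Probabilities are the counts divided by 201.
Repeatedly combine the two least-probable nodes; the expected code length is the sum of the merged weights.
merge 14/201 + 14/201 → 28/201
merge 6/67 + 20/201 → 38/201
merge 26/201 + 28/201 → 18/67
merge 35/201 + 37/201 → 24/67
merge 37/201 + 38/201 → 25/67
merge 18/67 + 24/67 → 42/67
merge 25/67 + 42/67 → 1
L = 28/201 + 38/201 + 18/67 + 24/67 + 25/67 + 42/67 + 1 = 198/67 ≈ 2.955 bits/symbol.

2.955 bits/symbol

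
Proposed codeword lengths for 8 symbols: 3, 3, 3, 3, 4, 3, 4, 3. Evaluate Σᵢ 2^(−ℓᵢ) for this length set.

With common denominator 2^4 = 16: Σ 2^(−ℓᵢ) = 2/16 + 2/16 + 2/16 + 2/16 + 1/16 + 2/16 + 1/16 + 2/16 = 14/16 = 0.875.

0.875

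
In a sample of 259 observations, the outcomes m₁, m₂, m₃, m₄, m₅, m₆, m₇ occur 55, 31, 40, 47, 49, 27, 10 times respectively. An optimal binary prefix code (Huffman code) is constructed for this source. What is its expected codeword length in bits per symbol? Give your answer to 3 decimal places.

2.741 bits/symbol

Probabilities are the counts divided by 259.
Repeatedly combine the two least-probable nodes; the expected code length is the sum of the merged weights.
merge 10/259 + 27/259 → 1/7
merge 31/259 + 1/7 → 68/259
merge 40/259 + 47/259 → 87/259
merge 7/37 + 55/259 → 104/259
merge 68/259 + 87/259 → 155/259
merge 104/259 + 155/259 → 1
L = 1/7 + 68/259 + 87/259 + 104/259 + 155/259 + 1 = 710/259 ≈ 2.741 bits/symbol.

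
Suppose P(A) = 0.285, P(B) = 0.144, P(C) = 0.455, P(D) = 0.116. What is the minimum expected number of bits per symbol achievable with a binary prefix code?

1.805 bits/symbol

Repeatedly combine the two least-probable nodes; the expected code length is the sum of the merged weights.
merge 29/250 + 18/125 → 13/50
merge 13/50 + 57/200 → 109/200
merge 91/200 + 109/200 → 1
L = 13/50 + 109/200 + 1 = 361/200 = 1.805 bits/symbol.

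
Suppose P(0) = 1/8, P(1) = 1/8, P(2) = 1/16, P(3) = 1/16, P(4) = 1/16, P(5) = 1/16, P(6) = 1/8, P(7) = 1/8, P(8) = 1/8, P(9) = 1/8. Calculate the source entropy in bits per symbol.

Each probability is a power of 1/2, so log₂(1/p) is an integer.
H = Σ p·log₂(1/p) = 1/8·3 + 1/8·3 + 1/16·4 + 1/16·4 + 1/16·4 + 1/16·4 + 1/8·3 + 1/8·3 + 1/8·3 + 1/8·3 = 3.25 bits.

3.25 bits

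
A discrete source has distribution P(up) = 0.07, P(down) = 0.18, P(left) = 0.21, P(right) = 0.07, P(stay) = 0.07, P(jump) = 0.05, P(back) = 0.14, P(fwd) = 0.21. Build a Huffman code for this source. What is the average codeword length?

2.84 bits/symbol

Repeatedly combine the two least-probable nodes; the expected code length is the sum of the merged weights.
merge 1/20 + 7/100 → 3/25
merge 7/100 + 7/100 → 7/50
merge 3/25 + 7/50 → 13/50
merge 7/50 + 9/50 → 8/25
merge 21/100 + 21/100 → 21/50
merge 13/50 + 8/25 → 29/50
merge 21/50 + 29/50 → 1
L = 3/25 + 7/50 + 13/50 + 8/25 + 21/50 + 29/50 + 1 = 71/25 = 2.84 bits/symbol.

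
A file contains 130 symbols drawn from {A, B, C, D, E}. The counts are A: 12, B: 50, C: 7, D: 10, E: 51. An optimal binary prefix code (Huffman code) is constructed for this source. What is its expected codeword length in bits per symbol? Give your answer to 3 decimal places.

1.962 bits/symbol

Probabilities are the counts divided by 130.
Repeatedly combine the two least-probable nodes; the expected code length is the sum of the merged weights.
merge 7/130 + 1/13 → 17/130
merge 6/65 + 17/130 → 29/130
merge 29/130 + 5/13 → 79/130
merge 51/130 + 79/130 → 1
L = 17/130 + 29/130 + 79/130 + 1 = 51/26 ≈ 1.962 bits/symbol.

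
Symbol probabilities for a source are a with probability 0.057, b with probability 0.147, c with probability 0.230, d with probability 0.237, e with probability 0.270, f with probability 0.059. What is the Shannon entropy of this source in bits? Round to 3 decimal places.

2.373 bits

H = −Σ pᵢ log₂ pᵢ.
−0.057·log₂(0.057) = 0.2356
−0.147·log₂(0.147) = 0.4066
−0.230·log₂(0.230) = 0.4877
−0.237·log₂(0.237) = 0.4923
−0.270·log₂(0.270) = 0.5100
−0.059·log₂(0.059) = 0.2409
Sum ≈ 2.3730 → 2.373 bits.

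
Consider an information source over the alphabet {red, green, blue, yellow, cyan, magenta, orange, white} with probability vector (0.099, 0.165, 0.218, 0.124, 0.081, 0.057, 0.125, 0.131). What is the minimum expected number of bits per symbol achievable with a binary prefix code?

2.92 bits/symbol

Repeatedly combine the two least-probable nodes; the expected code length is the sum of the merged weights.
merge 57/1000 + 81/1000 → 69/500
merge 99/1000 + 31/250 → 223/1000
merge 1/8 + 131/1000 → 32/125
merge 69/500 + 33/200 → 303/1000
merge 109/500 + 223/1000 → 441/1000
merge 32/125 + 303/1000 → 559/1000
merge 441/1000 + 559/1000 → 1
L = 69/500 + 223/1000 + 32/125 + 303/1000 + 441/1000 + 559/1000 + 1 = 73/25 = 2.92 bits/symbol.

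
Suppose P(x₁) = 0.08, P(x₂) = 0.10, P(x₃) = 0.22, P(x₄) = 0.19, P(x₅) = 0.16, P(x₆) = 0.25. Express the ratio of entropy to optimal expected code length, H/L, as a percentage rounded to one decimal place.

Entropy H = −Σ p log₂ p ≈ 2.4825 bits.
Huffman merges: 2/25+1/10→9/50; 4/25+9/50→17/50; 19/100+11/50→41/100; 1/4+17/50→59/100; 41/100+59/100→1. L = 63/25 ≈ 2.5200.
Efficiency = H/L = 2.4825/2.5200 = 98.5%.

98.5%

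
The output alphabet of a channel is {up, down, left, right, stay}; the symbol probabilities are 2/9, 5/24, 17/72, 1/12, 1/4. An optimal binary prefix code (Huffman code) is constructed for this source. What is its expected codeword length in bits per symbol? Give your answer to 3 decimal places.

Repeatedly combine the two least-probable nodes; the expected code length is the sum of the merged weights.
merge 1/12 + 5/24 → 7/24
merge 2/9 + 17/72 → 11/24
merge 1/4 + 7/24 → 13/24
merge 11/24 + 13/24 → 1
L = 7/24 + 11/24 + 13/24 + 1 = 55/24 ≈ 2.292 bits/symbol.

2.292 bits/symbol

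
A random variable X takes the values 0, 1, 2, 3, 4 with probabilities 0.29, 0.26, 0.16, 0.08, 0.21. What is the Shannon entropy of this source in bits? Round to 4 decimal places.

H = −Σ pᵢ log₂ pᵢ.
−0.29·log₂(0.29) = 0.5179
−0.26·log₂(0.26) = 0.5053
−0.16·log₂(0.16) = 0.4230
−0.08·log₂(0.08) = 0.2915
−0.21·log₂(0.21) = 0.4728
Sum ≈ 2.2105 → 2.2105 bits.

2.2105 bits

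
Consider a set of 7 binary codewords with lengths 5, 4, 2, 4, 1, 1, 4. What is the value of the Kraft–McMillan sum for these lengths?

With common denominator 2^5 = 32: Σ 2^(−ℓᵢ) = 1/32 + 2/32 + 8/32 + 2/32 + 16/32 + 16/32 + 2/32 = 47/32 = 1.46875.

1.46875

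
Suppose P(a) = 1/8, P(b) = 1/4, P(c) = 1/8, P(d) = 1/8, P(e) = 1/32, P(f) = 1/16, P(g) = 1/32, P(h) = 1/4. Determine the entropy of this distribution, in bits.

2.6875 bits

Each probability is a power of 1/2, so log₂(1/p) is an integer.
H = Σ p·log₂(1/p) = 1/8·3 + 1/4·2 + 1/8·3 + 1/8·3 + 1/32·5 + 1/16·4 + 1/32·5 + 1/4·2 = 2.6875 bits.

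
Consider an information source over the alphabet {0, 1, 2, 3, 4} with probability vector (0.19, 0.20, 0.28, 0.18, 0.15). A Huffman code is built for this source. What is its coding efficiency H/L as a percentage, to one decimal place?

Entropy H = −Σ p log₂ p ≈ 2.2897 bits.
Huffman merges: 3/20+9/50→33/100; 19/100+1/5→39/100; 7/25+33/100→61/100; 39/100+61/100→1. L = 233/100 ≈ 2.3300.
Efficiency = H/L = 2.2897/2.3300 = 98.3%.

98.3%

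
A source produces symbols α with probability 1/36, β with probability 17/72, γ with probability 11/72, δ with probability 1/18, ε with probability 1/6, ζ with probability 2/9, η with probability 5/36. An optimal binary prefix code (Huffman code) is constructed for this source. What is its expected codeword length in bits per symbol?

Repeatedly combine the two least-probable nodes; the expected code length is the sum of the merged weights.
merge 1/36 + 1/18 → 1/12
merge 1/12 + 5/36 → 2/9
merge 11/72 + 1/6 → 23/72
merge 2/9 + 2/9 → 4/9
merge 17/72 + 23/72 → 5/9
merge 4/9 + 5/9 → 1
L = 1/12 + 2/9 + 23/72 + 4/9 + 5/9 + 1 = 21/8 = 2.625 bits/symbol.

2.625 bits/symbol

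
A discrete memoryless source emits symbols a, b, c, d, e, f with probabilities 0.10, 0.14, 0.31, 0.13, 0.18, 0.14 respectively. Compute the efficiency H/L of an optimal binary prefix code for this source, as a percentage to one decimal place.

Entropy H = −Σ p log₂ p ≈ 2.4782 bits.
Huffman merges: 1/10+13/100→23/100; 7/50+7/50→7/25; 9/50+23/100→41/100; 7/25+31/100→59/100; 41/100+59/100→1. L = 251/100 ≈ 2.5100.
Efficiency = H/L = 2.4782/2.5100 = 98.7%.

98.7%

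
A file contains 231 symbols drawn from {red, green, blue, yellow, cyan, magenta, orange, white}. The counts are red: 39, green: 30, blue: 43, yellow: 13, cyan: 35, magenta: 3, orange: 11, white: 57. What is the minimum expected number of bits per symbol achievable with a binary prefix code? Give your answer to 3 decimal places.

2.745 bits/symbol

Probabilities are the counts divided by 231.
Repeatedly combine the two least-probable nodes; the expected code length is the sum of the merged weights.
merge 1/77 + 1/21 → 2/33
merge 13/231 + 2/33 → 9/77
merge 9/77 + 10/77 → 19/77
merge 5/33 + 13/77 → 74/231
merge 43/231 + 19/77 → 100/231
merge 19/77 + 74/231 → 131/231
merge 100/231 + 131/231 → 1
L = 2/33 + 9/77 + 19/77 + 74/231 + 100/231 + 131/231 + 1 = 634/231 ≈ 2.745 bits/symbol.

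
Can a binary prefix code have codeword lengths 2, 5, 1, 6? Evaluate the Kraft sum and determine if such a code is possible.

With common denominator 2^6 = 64: Σ 2^(−ℓᵢ) = 16/64 + 2/64 + 32/64 + 1/64 = 51/64 = 0.796875.
Kraft's inequality requires Σ ≤ 1; here Σ = 0.796875 ≤ 1, so such a prefix code exists.

0.796875; yes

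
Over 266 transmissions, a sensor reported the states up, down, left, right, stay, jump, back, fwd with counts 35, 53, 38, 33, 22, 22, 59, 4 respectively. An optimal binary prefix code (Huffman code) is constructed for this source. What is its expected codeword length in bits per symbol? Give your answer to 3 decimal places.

2.857 bits/symbol

Probabilities are the counts divided by 266.
Repeatedly combine the two least-probable nodes; the expected code length is the sum of the merged weights.
merge 2/133 + 11/133 → 13/133
merge 11/133 + 13/133 → 24/133
merge 33/266 + 5/38 → 34/133
merge 1/7 + 24/133 → 43/133
merge 53/266 + 59/266 → 8/19
merge 34/133 + 43/133 → 11/19
merge 8/19 + 11/19 → 1
L = 13/133 + 24/133 + 34/133 + 43/133 + 8/19 + 11/19 + 1 = 20/7 ≈ 2.857 bits/symbol.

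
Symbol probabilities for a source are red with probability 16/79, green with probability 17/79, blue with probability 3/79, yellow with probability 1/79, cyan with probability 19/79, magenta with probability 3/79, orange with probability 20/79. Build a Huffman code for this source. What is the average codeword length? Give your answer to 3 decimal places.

Repeatedly combine the two least-probable nodes; the expected code length is the sum of the merged weights.
merge 1/79 + 3/79 → 4/79
merge 3/79 + 4/79 → 7/79
merge 7/79 + 16/79 → 23/79
merge 17/79 + 19/79 → 36/79
merge 20/79 + 23/79 → 43/79
merge 36/79 + 43/79 → 1
L = 4/79 + 7/79 + 23/79 + 36/79 + 43/79 + 1 = 192/79 ≈ 2.430 bits/symbol.

2.430 bits/symbol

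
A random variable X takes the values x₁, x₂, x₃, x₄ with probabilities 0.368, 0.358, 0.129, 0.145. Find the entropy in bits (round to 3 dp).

H = −Σ pᵢ log₂ pᵢ.
−0.368·log₂(0.368) = 0.5307
−0.358·log₂(0.358) = 0.5305
−0.129·log₂(0.129) = 0.3811
−0.145·log₂(0.145) = 0.4040
Sum ≈ 1.8464 → 1.846 bits.

1.846 bits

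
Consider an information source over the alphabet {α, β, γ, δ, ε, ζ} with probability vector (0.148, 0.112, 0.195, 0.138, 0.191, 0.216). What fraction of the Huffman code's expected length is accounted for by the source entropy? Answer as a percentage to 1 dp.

Entropy H = −Σ p log₂ p ≈ 2.5496 bits.
Huffman merges: 14/125+69/500→1/4; 37/250+191/1000→339/1000; 39/200+27/125→411/1000; 1/4+339/1000→589/1000; 411/1000+589/1000→1. L = 2589/1000 ≈ 2.5890.
Efficiency = H/L = 2.5496/2.5890 = 98.5%.

98.5%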